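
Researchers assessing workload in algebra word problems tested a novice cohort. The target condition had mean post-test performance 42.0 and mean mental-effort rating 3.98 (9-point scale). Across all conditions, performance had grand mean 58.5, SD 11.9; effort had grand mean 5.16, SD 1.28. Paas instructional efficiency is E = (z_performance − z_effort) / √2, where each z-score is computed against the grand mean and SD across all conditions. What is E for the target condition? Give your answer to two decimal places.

-0.33

z_performance = (42.0 − 58.5) / 11.9 = -16.5000 / 11.9 = -1.3866.
z_effort = (3.98 − 5.16) / 1.28 = -1.1800 / 1.28 = -0.9219.
z_P − z_E = -1.3866 − (-0.9219) = -0.4647.
E = -0.4647 / √2 = -0.4647 / 1.41421 = -0.3286 ≈ -0.33.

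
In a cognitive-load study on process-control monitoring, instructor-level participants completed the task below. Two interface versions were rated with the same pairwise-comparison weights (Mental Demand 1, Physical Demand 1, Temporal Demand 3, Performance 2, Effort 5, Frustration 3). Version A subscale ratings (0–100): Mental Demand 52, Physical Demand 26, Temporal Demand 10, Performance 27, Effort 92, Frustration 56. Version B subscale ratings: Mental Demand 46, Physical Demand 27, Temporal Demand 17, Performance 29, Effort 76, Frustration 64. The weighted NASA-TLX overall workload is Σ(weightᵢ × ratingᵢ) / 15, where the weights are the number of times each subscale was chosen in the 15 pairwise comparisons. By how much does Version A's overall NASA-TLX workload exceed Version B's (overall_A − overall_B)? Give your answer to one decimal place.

2.4

Version A weighted sum = 1·52 + 1·26 + 3·10 + 2·27 + 5·92 + 3·56 = 52 + 26 + 30 + 54 + 460 + 168 = 790; overall_A = 790/15 = 52.6667.
Version B weighted sum = 1·46 + 1·27 + 3·17 + 2·29 + 5·76 + 3·64 = 46 + 27 + 51 + 58 + 380 + 192 = 754; overall_B = 754/15 = 50.2667.
Difference = 52.6667 − 50.2667 = 2.4000 ≈ 2.4.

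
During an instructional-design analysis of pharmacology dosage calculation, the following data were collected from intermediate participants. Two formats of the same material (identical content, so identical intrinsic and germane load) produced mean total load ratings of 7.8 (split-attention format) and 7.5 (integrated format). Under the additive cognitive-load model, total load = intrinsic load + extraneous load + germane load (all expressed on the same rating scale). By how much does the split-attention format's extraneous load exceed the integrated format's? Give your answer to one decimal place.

Intrinsic and germane load are equal across formats, so the difference in total load equals the difference in extraneous load.
Extraneous-load difference = 7.8 − 7.5 = 0.3.

0.3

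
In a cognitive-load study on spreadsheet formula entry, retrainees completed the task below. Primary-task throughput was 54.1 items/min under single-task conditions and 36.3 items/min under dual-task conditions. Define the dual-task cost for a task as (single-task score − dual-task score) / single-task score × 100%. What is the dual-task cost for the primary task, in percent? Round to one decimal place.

32.9

Cost = (54.1 − 36.3) / 54.1 × 100%
     = 17.8000 / 54.1 × 100% = 32.9020%.
≈ 32.9%.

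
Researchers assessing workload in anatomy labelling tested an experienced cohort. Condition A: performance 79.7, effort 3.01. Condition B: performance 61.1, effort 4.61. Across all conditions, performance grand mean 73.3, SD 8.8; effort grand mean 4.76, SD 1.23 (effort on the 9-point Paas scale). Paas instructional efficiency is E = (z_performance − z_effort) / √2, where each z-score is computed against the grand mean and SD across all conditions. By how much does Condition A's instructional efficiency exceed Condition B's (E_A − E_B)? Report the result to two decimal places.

Condition A: z_P = (79.7 − 73.3)/8.8 = 0.7273; z_E = (3.01 − 4.76)/1.23 = -1.4228; E_A = (0.7273 − (-1.4228))/√2 = 1.5204.
Condition B: z_P = (61.1 − 73.3)/8.8 = -1.3864; z_E = (4.61 − 4.76)/1.23 = -0.1220; E_B = (-1.3864 − (-0.1220))/√2 = -0.8941.
E_A − E_B = 1.5204 − (-0.8941) = 2.4145 ≈ 2.41.

2.41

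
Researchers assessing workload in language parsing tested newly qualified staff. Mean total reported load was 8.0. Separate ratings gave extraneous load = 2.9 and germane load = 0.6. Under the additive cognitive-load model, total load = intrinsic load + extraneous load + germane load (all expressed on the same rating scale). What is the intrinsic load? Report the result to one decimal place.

4.5

intrinsic load = total − extraneous − germane
             = 8.0 − 2.9 − 0.6 = 4.5.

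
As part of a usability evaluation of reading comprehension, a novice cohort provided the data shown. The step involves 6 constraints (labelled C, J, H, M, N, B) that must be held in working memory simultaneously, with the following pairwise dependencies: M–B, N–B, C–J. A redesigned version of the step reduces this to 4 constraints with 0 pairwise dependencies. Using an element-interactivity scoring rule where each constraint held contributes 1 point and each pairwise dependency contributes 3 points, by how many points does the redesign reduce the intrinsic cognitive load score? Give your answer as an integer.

Original: 6 × 1 + 3 × 3 = 6 + 9 = 15.
Redesigned: 4 × 1 + 0 × 3 = 4 + 0 = 4.
Reduction = 15 − 4 = 11.

11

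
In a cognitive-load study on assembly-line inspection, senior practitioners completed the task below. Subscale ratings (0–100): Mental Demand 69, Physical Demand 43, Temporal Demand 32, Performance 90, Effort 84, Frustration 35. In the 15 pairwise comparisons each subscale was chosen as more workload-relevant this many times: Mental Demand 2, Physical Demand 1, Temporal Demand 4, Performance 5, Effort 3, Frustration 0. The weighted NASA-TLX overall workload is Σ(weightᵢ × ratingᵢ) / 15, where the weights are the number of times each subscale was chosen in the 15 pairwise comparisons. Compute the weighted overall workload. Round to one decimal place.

The tallies are the weights (they sum to 15).
Weighted sum = 2·69 + 1·43 + 4·32 + 5·90 + 3·84 + 0·35
            = 138 + 43 + 128 + 450 + 252 + 0 = 1011.
Overall workload = 1011 / 15 = 67.4000 ≈ 67.4.

67.4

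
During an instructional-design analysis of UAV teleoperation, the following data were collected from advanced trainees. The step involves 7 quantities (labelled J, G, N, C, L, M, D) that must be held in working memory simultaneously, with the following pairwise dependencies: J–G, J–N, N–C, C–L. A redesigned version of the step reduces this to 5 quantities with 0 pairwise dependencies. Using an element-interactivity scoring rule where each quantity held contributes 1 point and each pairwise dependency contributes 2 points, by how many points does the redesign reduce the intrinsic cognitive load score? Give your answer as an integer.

Original: 7 × 1 + 4 × 2 = 7 + 8 = 15.
Redesigned: 5 × 1 + 0 × 2 = 5 + 0 = 5.
Reduction = 15 − 5 = 10.

10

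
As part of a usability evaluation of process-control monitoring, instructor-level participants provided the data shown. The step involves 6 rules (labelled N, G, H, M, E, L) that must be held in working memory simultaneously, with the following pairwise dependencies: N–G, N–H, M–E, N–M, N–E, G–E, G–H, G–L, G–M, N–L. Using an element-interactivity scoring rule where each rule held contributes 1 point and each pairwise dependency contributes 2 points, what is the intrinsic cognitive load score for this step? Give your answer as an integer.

26

Count of rules held simultaneously: 6.
Count of pairwise dependencies listed: 10.
Element contribution: 6 × 1 = 6.
Interaction contribution: 10 × 2 = 20.
Intrinsic load = 6 + 20 = 26.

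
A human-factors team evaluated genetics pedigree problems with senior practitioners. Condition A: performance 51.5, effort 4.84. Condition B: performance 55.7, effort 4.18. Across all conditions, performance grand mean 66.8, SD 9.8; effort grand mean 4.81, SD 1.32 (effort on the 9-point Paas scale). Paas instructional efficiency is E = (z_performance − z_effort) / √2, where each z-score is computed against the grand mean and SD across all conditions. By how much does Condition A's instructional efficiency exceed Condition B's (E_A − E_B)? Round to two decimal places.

-0.66

Condition A: z_P = (51.5 − 66.8)/9.8 = -1.5612; z_E = (4.84 − 4.81)/1.32 = 0.0227; E_A = (-1.5612 − 0.0227)/√2 = -1.1200.
Condition B: z_P = (55.7 − 66.8)/9.8 = -1.1327; z_E = (4.18 − 4.81)/1.32 = -0.4773; E_B = (-1.1327 − (-0.4773))/√2 = -0.4634.
E_A − E_B = -1.1200 − (-0.4634) = -0.6566 ≈ -0.66.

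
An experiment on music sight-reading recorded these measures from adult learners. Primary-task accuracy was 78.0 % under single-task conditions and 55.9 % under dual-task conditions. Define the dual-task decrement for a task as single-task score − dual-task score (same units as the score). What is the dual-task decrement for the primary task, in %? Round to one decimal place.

Decrement = 78.0 − 55.9 = 22.1000 % ≈ 22.1 %.

22.1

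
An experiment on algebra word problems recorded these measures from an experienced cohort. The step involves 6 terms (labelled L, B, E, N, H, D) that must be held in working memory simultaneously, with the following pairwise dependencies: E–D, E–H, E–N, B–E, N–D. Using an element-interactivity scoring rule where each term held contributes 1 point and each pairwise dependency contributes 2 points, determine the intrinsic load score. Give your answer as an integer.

16

Count of terms held simultaneously: 6.
Count of pairwise dependencies listed: 5.
Element contribution: 6 × 1 = 6.
Interaction contribution: 5 × 2 = 10.
Intrinsic load = 6 + 10 = 16.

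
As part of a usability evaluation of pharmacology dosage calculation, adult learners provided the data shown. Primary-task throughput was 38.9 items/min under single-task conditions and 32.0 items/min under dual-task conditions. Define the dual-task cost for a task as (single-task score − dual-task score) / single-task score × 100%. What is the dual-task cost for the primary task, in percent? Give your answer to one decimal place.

Cost = (38.9 − 32.0) / 38.9 × 100%
     = 6.9000 / 38.9 × 100% = 17.7378%.
≈ 17.7%.

17.7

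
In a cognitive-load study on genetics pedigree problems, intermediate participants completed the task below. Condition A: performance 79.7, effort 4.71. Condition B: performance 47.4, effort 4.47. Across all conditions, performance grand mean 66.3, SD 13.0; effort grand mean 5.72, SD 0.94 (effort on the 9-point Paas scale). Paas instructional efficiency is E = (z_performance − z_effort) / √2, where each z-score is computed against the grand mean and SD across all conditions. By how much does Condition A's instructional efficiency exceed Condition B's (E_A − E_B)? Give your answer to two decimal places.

1.58

Condition A: z_P = (79.7 − 66.3)/13.0 = 1.0308; z_E = (4.71 − 5.72)/0.94 = -1.0745; E_A = (1.0308 − (-1.0745))/√2 = 1.4887.
Condition B: z_P = (47.4 − 66.3)/13.0 = -1.4538; z_E = (4.47 − 5.72)/0.94 = -1.3298; E_B = (-1.4538 − (-1.3298))/√2 = -0.0877.
E_A − E_B = 1.4887 − (-0.0877) = 1.5764 ≈ 1.58.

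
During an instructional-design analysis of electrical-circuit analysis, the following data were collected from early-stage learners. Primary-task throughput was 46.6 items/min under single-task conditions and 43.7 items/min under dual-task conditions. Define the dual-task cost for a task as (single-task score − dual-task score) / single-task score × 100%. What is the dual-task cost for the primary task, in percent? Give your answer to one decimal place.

6.2

Cost = (46.6 − 43.7) / 46.6 × 100%
     = 2.9000 / 46.6 × 100% = 6.2232%.
≈ 6.2%.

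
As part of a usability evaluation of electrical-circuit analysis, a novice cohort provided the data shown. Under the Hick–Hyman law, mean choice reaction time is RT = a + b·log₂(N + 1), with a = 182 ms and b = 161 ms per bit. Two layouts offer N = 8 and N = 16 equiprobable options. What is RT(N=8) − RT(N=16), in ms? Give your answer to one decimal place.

RT(8) = 182 + 161·log₂(9) = 182 + 161·3.1699 = 692.3539 ms.
RT(16) = 182 + 161·log₂(17) = 182 + 161·4.0875 = 840.0875 ms.
Difference = 692.3539 − 840.0875 = -147.7336 ≈ -147.7 ms.

-147.7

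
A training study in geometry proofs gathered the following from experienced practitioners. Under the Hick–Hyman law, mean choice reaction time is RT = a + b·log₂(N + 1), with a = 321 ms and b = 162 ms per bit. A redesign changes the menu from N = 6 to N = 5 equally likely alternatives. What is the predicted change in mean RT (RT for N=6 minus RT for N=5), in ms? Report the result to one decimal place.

36.0

RT(6) = 321 + 162·log₂(7) = 321 + 162·2.8074 = 775.7988 ms.
RT(5) = 321 + 162·log₂(6) = 321 + 162·2.5850 = 739.7700 ms.
Difference = 775.7988 − 739.7700 = 36.0288 ≈ 36.0 ms.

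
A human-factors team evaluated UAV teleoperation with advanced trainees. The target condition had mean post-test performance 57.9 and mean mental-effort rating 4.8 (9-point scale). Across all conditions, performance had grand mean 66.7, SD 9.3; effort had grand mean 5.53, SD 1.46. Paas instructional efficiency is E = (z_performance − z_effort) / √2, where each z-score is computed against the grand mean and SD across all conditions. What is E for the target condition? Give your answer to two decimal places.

-0.32

z_performance = (57.9 − 66.7) / 9.3 = -8.8000 / 9.3 = -0.9462.
z_effort = (4.8 − 5.53) / 1.46 = -0.7300 / 1.46 = -0.5000.
z_P − z_E = -0.9462 − (-0.5000) = -0.4462.
E = -0.4462 / √2 = -0.4462 / 1.41421 = -0.3155 ≈ -0.32.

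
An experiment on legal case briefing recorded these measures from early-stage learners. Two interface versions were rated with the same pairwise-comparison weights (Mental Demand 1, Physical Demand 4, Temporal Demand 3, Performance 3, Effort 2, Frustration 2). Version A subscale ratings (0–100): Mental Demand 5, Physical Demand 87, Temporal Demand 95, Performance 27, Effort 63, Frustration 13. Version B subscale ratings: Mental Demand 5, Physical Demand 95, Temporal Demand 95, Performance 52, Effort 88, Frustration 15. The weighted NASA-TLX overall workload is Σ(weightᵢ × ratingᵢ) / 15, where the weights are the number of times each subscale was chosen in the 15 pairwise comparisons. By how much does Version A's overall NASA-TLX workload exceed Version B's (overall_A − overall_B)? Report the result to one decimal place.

Version A weighted sum = 1·5 + 4·87 + 3·95 + 3·27 + 2·63 + 2·13 = 5 + 348 + 285 + 81 + 126 + 26 = 871; overall_A = 871/15 = 58.0667.
Version B weighted sum = 1·5 + 4·95 + 3·95 + 3·52 + 2·88 + 2·15 = 5 + 380 + 285 + 156 + 176 + 30 = 1032; overall_B = 1032/15 = 68.8000.
Difference = 58.0667 − 68.8000 = -10.7333 ≈ -10.7.

-10.7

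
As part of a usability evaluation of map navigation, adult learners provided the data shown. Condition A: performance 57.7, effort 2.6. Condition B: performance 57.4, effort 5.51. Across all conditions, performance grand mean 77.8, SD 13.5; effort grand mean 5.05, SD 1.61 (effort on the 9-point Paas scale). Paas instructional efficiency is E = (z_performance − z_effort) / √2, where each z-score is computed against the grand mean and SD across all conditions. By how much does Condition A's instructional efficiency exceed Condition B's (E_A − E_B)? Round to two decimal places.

1.29

Condition A: z_P = (57.7 − 77.8)/13.5 = -1.4889; z_E = (2.6 − 5.05)/1.61 = -1.5217; E_A = (-1.4889 − (-1.5217))/√2 = 0.0232.
Condition B: z_P = (57.4 − 77.8)/13.5 = -1.5111; z_E = (5.51 − 5.05)/1.61 = 0.2857; E_B = (-1.5111 − 0.2857)/√2 = -1.2705.
E_A − E_B = 0.0232 − (-1.2705) = 1.2937 ≈ 1.29.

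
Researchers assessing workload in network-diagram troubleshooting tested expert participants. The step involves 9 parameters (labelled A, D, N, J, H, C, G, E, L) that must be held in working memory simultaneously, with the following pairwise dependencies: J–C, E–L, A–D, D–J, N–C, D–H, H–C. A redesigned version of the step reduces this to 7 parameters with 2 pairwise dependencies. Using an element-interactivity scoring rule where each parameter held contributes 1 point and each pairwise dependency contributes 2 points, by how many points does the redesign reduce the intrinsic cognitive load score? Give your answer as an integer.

12

Original: 9 × 1 + 7 × 2 = 9 + 14 = 23.
Redesigned: 7 × 1 + 2 × 2 = 7 + 4 = 11.
Reduction = 23 − 11 = 12.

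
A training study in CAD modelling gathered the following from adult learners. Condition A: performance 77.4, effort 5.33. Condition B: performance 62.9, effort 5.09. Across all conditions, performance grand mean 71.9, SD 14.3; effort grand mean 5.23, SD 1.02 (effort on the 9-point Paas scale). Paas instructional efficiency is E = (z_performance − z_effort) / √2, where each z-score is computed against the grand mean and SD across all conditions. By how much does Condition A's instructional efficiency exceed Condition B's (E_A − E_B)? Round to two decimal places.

Condition A: z_P = (77.4 − 71.9)/14.3 = 0.3846; z_E = (5.33 − 5.23)/1.02 = 0.0980; E_A = (0.3846 − 0.0980)/√2 = 0.2027.
Condition B: z_P = (62.9 − 71.9)/14.3 = -0.6294; z_E = (5.09 − 5.23)/1.02 = -0.1373; E_B = (-0.6294 − (-0.1373))/√2 = -0.3480.
E_A − E_B = 0.2027 − (-0.3480) = 0.5507 ≈ 0.55.

0.55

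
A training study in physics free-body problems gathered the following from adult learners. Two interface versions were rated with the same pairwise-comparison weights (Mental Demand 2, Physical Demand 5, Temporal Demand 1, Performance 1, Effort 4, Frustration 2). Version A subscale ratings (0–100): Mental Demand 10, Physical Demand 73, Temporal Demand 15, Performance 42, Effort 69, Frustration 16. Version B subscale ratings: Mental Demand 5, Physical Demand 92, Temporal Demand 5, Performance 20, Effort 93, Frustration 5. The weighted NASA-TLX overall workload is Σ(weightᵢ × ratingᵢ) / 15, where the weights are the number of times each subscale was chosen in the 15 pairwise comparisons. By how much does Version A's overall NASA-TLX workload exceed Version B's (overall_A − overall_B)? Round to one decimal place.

Version A weighted sum = 2·10 + 5·73 + 1·15 + 1·42 + 4·69 + 2·16 = 20 + 365 + 15 + 42 + 276 + 32 = 750; overall_A = 750/15 = 50.0000.
Version B weighted sum = 2·5 + 5·92 + 1·5 + 1·20 + 4·93 + 2·5 = 10 + 460 + 5 + 20 + 372 + 10 = 877; overall_B = 877/15 = 58.4667.
Difference = 50.0000 − 58.4667 = -8.4667 ≈ -8.5.

-8.5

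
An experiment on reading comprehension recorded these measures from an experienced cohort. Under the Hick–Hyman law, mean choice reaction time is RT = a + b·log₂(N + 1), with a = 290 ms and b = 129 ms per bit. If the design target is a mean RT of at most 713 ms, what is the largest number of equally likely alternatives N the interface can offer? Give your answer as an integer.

Set 290 + 129·log₂(N + 1) ≤ 713.
log₂(N + 1) ≤ (713 − 290) / 129 = 3.2791.
N + 1 ≤ 2^3.2791 = 9.7075.
N ≤ 8.7075, so the largest integer N is 8.

8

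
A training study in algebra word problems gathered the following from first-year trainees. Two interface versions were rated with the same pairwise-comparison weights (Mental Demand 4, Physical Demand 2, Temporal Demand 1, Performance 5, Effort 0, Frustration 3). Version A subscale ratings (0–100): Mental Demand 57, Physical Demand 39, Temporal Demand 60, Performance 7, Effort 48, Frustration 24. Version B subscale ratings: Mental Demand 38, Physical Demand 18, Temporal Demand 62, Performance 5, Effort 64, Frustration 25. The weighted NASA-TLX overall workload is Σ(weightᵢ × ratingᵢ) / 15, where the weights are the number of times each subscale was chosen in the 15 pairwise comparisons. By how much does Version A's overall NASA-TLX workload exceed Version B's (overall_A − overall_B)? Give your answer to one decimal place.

8.2

Version A weighted sum = 4·57 + 2·39 + 1·60 + 5·7 + 0·48 + 3·24 = 228 + 78 + 60 + 35 + 0 + 72 = 473; overall_A = 473/15 = 31.5333.
Version B weighted sum = 4·38 + 2·18 + 1·62 + 5·5 + 0·64 + 3·25 = 152 + 36 + 62 + 25 + 0 + 75 = 350; overall_B = 350/15 = 23.3333.
Difference = 31.5333 − 23.3333 = 8.2000 ≈ 8.2.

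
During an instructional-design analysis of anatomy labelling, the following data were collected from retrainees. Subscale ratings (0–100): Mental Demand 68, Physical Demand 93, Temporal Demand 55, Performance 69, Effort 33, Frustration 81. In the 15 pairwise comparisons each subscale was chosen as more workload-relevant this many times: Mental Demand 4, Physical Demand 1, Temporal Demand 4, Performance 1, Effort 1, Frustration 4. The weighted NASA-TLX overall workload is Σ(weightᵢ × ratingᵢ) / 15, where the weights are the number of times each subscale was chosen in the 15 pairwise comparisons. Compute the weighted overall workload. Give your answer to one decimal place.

The tallies are the weights (they sum to 15).
Weighted sum = 4·68 + 1·93 + 4·55 + 1·69 + 1·33 + 4·81
            = 272 + 93 + 220 + 69 + 33 + 324 = 1011.
Overall workload = 1011 / 15 = 67.4000 ≈ 67.4.

67.4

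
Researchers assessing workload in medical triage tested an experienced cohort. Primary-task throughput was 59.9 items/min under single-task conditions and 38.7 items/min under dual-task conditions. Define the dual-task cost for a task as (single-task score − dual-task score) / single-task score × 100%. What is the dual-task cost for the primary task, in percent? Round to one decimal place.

Cost = (59.9 − 38.7) / 59.9 × 100%
     = 21.2000 / 59.9 × 100% = 35.3923%.
≈ 35.4%.

35.4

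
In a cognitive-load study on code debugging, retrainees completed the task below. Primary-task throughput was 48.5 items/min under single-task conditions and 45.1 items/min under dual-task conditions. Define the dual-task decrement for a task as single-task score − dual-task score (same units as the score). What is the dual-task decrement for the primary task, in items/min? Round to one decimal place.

3.4

Decrement = 48.5 − 45.1 = 3.4000 items/min ≈ 3.4 items/min.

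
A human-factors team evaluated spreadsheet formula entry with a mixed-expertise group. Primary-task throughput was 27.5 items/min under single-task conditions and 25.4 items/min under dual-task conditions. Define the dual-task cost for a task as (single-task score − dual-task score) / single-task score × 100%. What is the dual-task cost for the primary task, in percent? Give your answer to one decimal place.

Cost = (27.5 − 25.4) / 27.5 × 100%
     = 2.1000 / 27.5 × 100% = 7.6364%.
≈ 7.6%.

7.6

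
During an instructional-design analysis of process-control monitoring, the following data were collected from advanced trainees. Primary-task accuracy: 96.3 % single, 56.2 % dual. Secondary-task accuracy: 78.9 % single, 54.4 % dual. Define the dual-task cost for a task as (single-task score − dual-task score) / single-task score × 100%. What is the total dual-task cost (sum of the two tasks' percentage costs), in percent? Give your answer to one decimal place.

Primary cost = (96.3 − 56.2) / 96.3 × 100% = 41.6407%.
Secondary cost = (78.9 − 54.4) / 78.9 × 100% = 31.0520%.
Total = 41.6407% + 31.0520% = 72.6927% ≈ 72.7%.

72.7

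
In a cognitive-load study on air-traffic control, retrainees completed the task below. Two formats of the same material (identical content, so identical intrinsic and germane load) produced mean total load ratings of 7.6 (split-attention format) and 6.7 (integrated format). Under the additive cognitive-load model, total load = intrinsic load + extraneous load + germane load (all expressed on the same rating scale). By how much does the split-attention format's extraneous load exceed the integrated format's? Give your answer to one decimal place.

0.9

Intrinsic and germane load are equal across formats, so the difference in total load equals the difference in extraneous load.
Extraneous-load difference = 7.6 − 6.7 = 0.9.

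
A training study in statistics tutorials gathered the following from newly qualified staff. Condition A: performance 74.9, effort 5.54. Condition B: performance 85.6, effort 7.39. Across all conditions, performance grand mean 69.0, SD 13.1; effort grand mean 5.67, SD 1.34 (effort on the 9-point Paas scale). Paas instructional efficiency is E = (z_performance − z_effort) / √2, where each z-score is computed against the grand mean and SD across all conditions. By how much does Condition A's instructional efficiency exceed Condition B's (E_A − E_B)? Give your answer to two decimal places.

0.40

Condition A: z_P = (74.9 − 69.0)/13.1 = 0.4504; z_E = (5.54 − 5.67)/1.34 = -0.0970; E_A = (0.4504 − (-0.0970))/√2 = 0.3871.
Condition B: z_P = (85.6 − 69.0)/13.1 = 1.2672; z_E = (7.39 − 5.67)/1.34 = 1.2836; E_B = (1.2672 − 1.2836)/√2 = -0.0116.
E_A − E_B = 0.3871 − (-0.0116) = 0.3987 ≈ 0.40.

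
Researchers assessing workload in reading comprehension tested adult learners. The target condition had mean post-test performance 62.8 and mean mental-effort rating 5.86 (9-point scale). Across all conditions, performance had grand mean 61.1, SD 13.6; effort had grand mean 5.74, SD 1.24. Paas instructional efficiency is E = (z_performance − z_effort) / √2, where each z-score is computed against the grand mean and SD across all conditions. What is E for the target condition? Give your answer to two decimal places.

0.02

z_performance = (62.8 − 61.1) / 13.6 = 1.7000 / 13.6 = 0.1250.
z_effort = (5.86 − 5.74) / 1.24 = 0.1200 / 1.24 = 0.0968.
z_P − z_E = 0.1250 − 0.0968 = 0.0282.
E = 0.0282 / √2 = 0.0282 / 1.41421 = 0.0199 ≈ 0.02.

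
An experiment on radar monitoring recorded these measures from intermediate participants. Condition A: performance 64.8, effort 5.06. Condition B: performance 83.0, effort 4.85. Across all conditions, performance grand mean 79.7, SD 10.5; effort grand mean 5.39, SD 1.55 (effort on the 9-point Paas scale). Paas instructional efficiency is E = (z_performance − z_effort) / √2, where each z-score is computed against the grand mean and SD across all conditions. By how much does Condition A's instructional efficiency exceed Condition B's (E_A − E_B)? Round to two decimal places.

-1.32

Condition A: z_P = (64.8 − 79.7)/10.5 = -1.4190; z_E = (5.06 − 5.39)/1.55 = -0.2129; E_A = (-1.4190 − (-0.2129))/√2 = -0.8528.
Condition B: z_P = (83.0 − 79.7)/10.5 = 0.3143; z_E = (4.85 − 5.39)/1.55 = -0.3484; E_B = (0.3143 − (-0.3484))/√2 = 0.4686.
E_A − E_B = -0.8528 − 0.4686 = -1.3214 ≈ -1.32.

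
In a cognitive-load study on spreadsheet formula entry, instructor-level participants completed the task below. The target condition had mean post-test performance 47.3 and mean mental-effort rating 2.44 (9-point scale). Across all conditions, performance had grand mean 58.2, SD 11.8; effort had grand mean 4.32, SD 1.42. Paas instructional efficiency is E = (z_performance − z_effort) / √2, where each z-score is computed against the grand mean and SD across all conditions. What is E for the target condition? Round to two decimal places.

z_performance = (47.3 − 58.2) / 11.8 = -10.9000 / 11.8 = -0.9237.
z_effort = (2.44 − 4.32) / 1.42 = -1.8800 / 1.42 = -1.3239.
z_P − z_E = -0.9237 − (-1.3239) = 0.4002.
E = 0.4002 / √2 = 0.4002 / 1.41421 = 0.2830 ≈ 0.28.

0.28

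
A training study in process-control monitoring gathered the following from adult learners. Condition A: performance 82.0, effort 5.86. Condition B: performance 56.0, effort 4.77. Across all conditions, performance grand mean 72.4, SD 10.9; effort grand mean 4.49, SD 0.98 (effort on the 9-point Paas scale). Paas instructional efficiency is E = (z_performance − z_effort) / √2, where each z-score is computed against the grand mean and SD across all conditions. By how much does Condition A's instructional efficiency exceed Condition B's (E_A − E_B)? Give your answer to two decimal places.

Condition A: z_P = (82.0 − 72.4)/10.9 = 0.8807; z_E = (5.86 − 4.49)/0.98 = 1.3980; E_A = (0.8807 − 1.3980)/√2 = -0.3658.
Condition B: z_P = (56.0 − 72.4)/10.9 = -1.5046; z_E = (4.77 − 4.49)/0.98 = 0.2857; E_B = (-1.5046 − 0.2857)/√2 = -1.2659.
E_A − E_B = -0.3658 − (-1.2659) = 0.9001 ≈ 0.90.

0.90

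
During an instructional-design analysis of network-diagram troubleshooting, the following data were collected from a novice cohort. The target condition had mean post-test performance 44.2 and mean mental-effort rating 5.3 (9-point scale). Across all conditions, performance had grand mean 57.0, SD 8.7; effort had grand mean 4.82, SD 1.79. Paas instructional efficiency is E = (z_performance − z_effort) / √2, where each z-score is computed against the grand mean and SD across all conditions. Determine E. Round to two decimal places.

-1.23

z_performance = (44.2 − 57.0) / 8.7 = -12.8000 / 8.7 = -1.4713.
z_effort = (5.3 − 4.82) / 1.79 = 0.4800 / 1.79 = 0.2682.
z_P − z_E = -1.4713 − 0.2682 = -1.7395.
E = -1.7395 / √2 = -1.7395 / 1.41421 = -1.2300 ≈ -1.23.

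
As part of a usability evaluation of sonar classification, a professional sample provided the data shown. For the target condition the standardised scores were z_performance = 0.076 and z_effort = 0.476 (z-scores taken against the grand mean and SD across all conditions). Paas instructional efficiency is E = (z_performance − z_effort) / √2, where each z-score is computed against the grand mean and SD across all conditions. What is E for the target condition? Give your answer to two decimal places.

z_P − z_E = 0.076 − 0.476 = -0.4000.
E = -0.4000 / √2 = -0.4000 / 1.41421 = -0.2828 ≈ -0.28.

-0.28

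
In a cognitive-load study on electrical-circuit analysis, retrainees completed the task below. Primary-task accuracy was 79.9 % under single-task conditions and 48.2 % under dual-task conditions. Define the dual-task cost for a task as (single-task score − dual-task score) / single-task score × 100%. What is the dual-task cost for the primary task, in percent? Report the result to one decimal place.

Cost = (79.9 − 48.2) / 79.9 × 100%
     = 31.7000 / 79.9 × 100% = 39.6746%.
≈ 39.7%.

39.7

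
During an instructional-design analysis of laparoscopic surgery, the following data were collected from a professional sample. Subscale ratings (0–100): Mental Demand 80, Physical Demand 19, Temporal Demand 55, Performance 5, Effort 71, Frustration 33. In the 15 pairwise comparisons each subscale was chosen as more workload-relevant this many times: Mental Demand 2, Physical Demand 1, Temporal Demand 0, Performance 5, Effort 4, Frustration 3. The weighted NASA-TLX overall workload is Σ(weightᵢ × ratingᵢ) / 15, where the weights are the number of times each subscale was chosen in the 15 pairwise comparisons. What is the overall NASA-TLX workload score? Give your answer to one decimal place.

39.1

The tallies are the weights (they sum to 15).
Weighted sum = 2·80 + 1·19 + 0·55 + 5·5 + 4·71 + 3·33
            = 160 + 19 + 0 + 25 + 284 + 99 = 587.
Overall workload = 587 / 15 = 39.1333 ≈ 39.1.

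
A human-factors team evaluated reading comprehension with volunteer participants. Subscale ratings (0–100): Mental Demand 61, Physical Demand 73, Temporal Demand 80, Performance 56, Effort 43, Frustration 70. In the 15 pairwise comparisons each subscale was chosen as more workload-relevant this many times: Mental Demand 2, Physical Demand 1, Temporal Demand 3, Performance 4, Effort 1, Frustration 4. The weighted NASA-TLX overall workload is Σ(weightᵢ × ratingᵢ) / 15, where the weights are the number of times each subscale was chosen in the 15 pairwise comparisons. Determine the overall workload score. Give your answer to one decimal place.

65.5

The tallies are the weights (they sum to 15).
Weighted sum = 2·61 + 1·73 + 3·80 + 4·56 + 1·43 + 4·70
            = 122 + 73 + 240 + 224 + 43 + 280 = 982.
Overall workload = 982 / 15 = 65.4667 ≈ 65.5.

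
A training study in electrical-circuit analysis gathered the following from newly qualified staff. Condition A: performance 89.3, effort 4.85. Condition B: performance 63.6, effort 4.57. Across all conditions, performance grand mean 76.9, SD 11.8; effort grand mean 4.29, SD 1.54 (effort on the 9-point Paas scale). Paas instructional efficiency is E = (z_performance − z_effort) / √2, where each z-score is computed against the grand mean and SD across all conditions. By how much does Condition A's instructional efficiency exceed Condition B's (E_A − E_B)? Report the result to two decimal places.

1.41

Condition A: z_P = (89.3 − 76.9)/11.8 = 1.0508; z_E = (4.85 − 4.29)/1.54 = 0.3636; E_A = (1.0508 − 0.3636)/√2 = 0.4859.
Condition B: z_P = (63.6 − 76.9)/11.8 = -1.1271; z_E = (4.57 − 4.29)/1.54 = 0.1818; E_B = (-1.1271 − 0.1818)/√2 = -0.9255.
E_A − E_B = 0.4859 − (-0.9255) = 1.4114 ≈ 1.41.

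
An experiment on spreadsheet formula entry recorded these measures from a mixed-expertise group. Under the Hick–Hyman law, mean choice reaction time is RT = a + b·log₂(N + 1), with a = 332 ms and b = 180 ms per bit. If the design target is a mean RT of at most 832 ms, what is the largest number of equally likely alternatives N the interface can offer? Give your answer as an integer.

5

Set 332 + 180·log₂(N + 1) ≤ 832.
log₂(N + 1) ≤ (832 − 332) / 180 = 2.7778.
N + 1 ≤ 2^2.7778 = 6.8581.
N ≤ 5.8581, so the largest integer N is 5.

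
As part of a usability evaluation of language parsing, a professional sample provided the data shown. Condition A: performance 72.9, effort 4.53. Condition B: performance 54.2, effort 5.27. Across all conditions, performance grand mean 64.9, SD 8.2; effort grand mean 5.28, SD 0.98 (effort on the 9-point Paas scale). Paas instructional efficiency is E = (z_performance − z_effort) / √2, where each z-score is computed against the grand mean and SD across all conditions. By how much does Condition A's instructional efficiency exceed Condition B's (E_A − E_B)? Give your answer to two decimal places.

Condition A: z_P = (72.9 − 64.9)/8.2 = 0.9756; z_E = (4.53 − 5.28)/0.98 = -0.7653; E_A = (0.9756 − (-0.7653))/√2 = 1.2310.
Condition B: z_P = (54.2 − 64.9)/8.2 = -1.3049; z_E = (5.27 − 5.28)/0.98 = -0.0102; E_B = (-1.3049 − (-0.0102))/√2 = -0.9155.
E_A − E_B = 1.2310 − (-0.9155) = 2.1465 ≈ 2.15.

2.15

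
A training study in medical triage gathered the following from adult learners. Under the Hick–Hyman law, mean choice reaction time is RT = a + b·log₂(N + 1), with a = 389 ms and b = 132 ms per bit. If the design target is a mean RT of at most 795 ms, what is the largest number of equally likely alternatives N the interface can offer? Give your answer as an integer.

Set 389 + 132·log₂(N + 1) ≤ 795.
log₂(N + 1) ≤ (795 − 389) / 132 = 3.0758.
N + 1 ≤ 2^3.0758 = 8.4316.
N ≤ 7.4316, so the largest integer N is 7.

7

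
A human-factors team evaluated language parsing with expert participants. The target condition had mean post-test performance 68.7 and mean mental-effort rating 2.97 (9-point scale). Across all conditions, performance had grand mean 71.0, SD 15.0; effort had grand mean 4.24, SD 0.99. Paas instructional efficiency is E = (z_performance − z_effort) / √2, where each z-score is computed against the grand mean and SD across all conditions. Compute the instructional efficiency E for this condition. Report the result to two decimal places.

z_performance = (68.7 − 71.0) / 15.0 = -2.3000 / 15.0 = -0.1533.
z_effort = (2.97 − 4.24) / 0.99 = -1.2700 / 0.99 = -1.2828.
z_P − z_E = -0.1533 − (-1.2828) = 1.1295.
E = 1.1295 / √2 = 1.1295 / 1.41421 = 0.7987 ≈ 0.80.

0.80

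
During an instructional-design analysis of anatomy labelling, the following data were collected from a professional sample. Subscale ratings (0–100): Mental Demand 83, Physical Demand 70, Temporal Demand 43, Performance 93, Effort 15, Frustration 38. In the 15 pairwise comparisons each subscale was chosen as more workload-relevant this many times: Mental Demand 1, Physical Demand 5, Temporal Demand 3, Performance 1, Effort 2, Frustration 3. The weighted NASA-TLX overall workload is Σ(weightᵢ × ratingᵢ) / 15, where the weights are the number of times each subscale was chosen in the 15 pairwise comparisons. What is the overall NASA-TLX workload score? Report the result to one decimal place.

53.3

The tallies are the weights (they sum to 15).
Weighted sum = 1·83 + 5·70 + 3·43 + 1·93 + 2·15 + 3·38
            = 83 + 350 + 129 + 93 + 30 + 114 = 799.
Overall workload = 799 / 15 = 53.2667 ≈ 53.3.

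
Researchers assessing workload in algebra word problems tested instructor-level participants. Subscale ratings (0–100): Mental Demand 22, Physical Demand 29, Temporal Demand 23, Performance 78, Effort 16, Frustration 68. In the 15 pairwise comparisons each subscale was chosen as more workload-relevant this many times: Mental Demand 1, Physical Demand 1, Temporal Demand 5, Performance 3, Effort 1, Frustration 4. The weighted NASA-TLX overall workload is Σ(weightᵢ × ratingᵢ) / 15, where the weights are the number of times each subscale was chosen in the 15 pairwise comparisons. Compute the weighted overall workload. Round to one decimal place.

The tallies are the weights (they sum to 15).
Weighted sum = 1·22 + 1·29 + 5·23 + 3·78 + 1·16 + 4·68
            = 22 + 29 + 115 + 234 + 16 + 272 = 688.
Overall workload = 688 / 15 = 45.8667 ≈ 45.9.

45.9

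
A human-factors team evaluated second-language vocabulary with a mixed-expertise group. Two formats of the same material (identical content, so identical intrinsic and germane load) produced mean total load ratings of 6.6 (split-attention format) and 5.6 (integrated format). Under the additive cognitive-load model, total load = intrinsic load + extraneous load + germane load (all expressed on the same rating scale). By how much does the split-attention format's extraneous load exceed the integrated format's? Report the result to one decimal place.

Intrinsic and germane load are equal across formats, so the difference in total load equals the difference in extraneous load.
Extraneous-load difference = 6.6 − 5.6 = 1.0.

1.0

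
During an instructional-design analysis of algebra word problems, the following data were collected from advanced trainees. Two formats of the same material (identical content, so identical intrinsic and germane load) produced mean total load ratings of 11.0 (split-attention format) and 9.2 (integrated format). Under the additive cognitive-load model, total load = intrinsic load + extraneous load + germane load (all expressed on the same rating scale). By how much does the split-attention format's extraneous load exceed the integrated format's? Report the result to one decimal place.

Intrinsic and germane load are equal across formats, so the difference in total load equals the difference in extraneous load.
Extraneous-load difference = 11.0 − 9.2 = 1.8.

1.8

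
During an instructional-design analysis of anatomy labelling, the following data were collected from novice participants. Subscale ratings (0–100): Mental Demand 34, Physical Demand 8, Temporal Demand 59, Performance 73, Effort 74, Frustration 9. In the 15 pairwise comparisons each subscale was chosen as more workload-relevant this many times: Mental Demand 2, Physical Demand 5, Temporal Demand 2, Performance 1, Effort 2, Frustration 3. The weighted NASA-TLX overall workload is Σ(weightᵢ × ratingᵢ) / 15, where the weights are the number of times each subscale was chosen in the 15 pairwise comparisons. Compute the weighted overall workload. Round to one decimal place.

31.6

The tallies are the weights (they sum to 15).
Weighted sum = 2·34 + 5·8 + 2·59 + 1·73 + 2·74 + 3·9
            = 68 + 40 + 118 + 73 + 148 + 27 = 474.
Overall workload = 474 / 15 = 31.6000 ≈ 31.6.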